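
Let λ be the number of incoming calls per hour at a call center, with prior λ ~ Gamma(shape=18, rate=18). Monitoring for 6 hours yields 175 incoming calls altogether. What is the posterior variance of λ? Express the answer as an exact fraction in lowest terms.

193/576

Total count 175 over total exposure 6 hours.
Gamma(α, β) with Poisson data over total exposure Σt gives posterior Gamma(α+Σx, β+Σt) = Gamma(193, 24).
Posterior variance = α'/β'² = 193/576.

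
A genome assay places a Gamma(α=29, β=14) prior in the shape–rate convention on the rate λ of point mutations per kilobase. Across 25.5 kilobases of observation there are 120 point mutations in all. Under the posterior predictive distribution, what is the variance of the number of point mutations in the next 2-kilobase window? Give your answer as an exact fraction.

49468/6241

Total count 120 over total exposure 25.5 kilobases.
Gamma(α, β) with Poisson data over total exposure Σt gives posterior Gamma(α+Σx, β+Σt) = Gamma(149, 79/2).
The posterior predictive for a window of length T is Negative Binomial with variance T·α'·(β'+T)/β'² = 2·149·(83/2)/(6241/4) = 49468/6241.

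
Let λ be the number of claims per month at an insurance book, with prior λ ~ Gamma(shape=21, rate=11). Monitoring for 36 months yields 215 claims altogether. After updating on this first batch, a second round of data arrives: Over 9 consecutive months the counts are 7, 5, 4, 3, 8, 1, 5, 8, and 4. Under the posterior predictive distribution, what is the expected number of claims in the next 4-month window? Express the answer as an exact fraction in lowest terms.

Total count 215 over total exposure 36 months.
After the first batch: Gamma(21 + 215, 11 + 36) = Gamma(236, 47).
Total count: 7 + 5 + 4 + 3 + 8 + 1 + 5 + 8 + 4 = 45.
Total exposure: 9 months.
After the second batch: Gamma(236 + 45, 47 + 9) = Gamma(281, 56).
Predictive mean over a 4-month window = T·E[λ|data] = 4·281/56 = 281/14.

281/14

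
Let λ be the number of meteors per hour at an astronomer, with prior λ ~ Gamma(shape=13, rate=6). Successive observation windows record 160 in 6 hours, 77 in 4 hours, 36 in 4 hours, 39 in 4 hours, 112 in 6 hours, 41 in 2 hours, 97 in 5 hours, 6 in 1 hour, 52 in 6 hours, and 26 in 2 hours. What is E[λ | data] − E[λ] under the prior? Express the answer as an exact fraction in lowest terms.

839/69

Total count: 160 + 77 + 36 + 39 + 112 + 41 + 97 + 6 + 52 + 26 = 646.
Total exposure: 6 + 4 + 4 + 4 + 6 + 2 + 5 + 1 + 6 + 2 = 40 hours.
By Gamma–Poisson conjugacy, the posterior is Gamma(α + Σx, β + Σt) = Gamma(13 + 646, 6 + 40) = Gamma(659, 46).
Posterior mean = 659/46 = 659/46; prior mean = 13/6 = 13/6. Difference = 659/46 − 13/6 = 839/69.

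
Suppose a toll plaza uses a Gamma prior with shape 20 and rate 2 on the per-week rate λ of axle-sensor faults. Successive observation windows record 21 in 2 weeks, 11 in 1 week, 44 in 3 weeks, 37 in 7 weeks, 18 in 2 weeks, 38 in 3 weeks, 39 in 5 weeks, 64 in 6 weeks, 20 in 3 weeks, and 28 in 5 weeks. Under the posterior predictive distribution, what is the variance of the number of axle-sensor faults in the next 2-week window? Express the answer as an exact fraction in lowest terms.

Total count: 21 + 11 + 44 + 37 + 18 + 38 + 39 + 64 + 20 + 28 = 320.
Total exposure: 2 + 1 + 3 + 7 + 2 + 3 + 5 + 6 + 3 + 5 = 37 weeks.
Posterior: α' = 20 + 320 = 340, β' = 2 + 37 = 39.
The posterior predictive for a window of length T is Negative Binomial with variance T·α'·(β'+T)/β'² = 2·340·41/1521 = 27880/1521.

27880/1521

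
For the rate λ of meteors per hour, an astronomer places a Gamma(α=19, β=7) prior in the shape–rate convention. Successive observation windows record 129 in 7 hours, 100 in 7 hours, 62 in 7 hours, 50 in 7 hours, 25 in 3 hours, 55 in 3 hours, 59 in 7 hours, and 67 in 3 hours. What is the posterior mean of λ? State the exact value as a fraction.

566/51

Total count: 129 + 100 + 62 + 50 + 25 + 55 + 59 + 67 = 547.
Total exposure: 7 + 7 + 7 + 7 + 3 + 3 + 7 + 3 = 44 hours.
By Gamma–Poisson conjugacy, the posterior is Gamma(α + Σx, β + Σt) = Gamma(19 + 547, 7 + 44) = Gamma(566, 51).
Posterior mean = α'/β' = 566/51.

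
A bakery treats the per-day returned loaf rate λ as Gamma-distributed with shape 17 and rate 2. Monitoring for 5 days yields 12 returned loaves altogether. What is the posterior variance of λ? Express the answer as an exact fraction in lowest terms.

Total count 12 over total exposure 5 days.
Posterior: α' = 17 + 12 = 29, β' = 2 + 5 = 7.
Posterior variance = α'/β'² = 29/49.

29/49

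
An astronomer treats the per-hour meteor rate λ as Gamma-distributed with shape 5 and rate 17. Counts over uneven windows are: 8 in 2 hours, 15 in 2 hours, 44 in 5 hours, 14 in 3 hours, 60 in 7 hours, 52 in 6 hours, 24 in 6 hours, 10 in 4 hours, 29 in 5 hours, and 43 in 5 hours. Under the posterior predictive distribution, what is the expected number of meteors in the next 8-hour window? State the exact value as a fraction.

Total count: 8 + 15 + 44 + 14 + 60 + 52 + 24 + 10 + 29 + 43 = 299.
Total exposure: 2 + 2 + 5 + 3 + 7 + 6 + 6 + 4 + 5 + 5 = 45 hours.
Posterior: α' = 5 + 299 = 304, β' = 17 + 45 = 62.
Predictive mean over an 8-hour window = T·E[λ|data] = 8·304/62 = 1216/31.

1216/31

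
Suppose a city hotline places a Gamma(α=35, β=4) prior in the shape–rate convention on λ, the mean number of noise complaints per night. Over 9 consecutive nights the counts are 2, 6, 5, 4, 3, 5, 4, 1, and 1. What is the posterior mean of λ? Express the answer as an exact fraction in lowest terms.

66/13

Total count: 2 + 6 + 5 + 4 + 3 + 5 + 4 + 1 + 1 = 31.
Total exposure: 9 nights.
The Gamma prior is conjugate for the Poisson rate, so λ | data ~ Gamma(35+31, 4+9) = Gamma(66, 13).
Posterior mean = α'/β' = 66/13.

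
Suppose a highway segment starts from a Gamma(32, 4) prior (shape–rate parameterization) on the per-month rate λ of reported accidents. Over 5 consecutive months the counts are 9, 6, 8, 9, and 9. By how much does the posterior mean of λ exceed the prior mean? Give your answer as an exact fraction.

1/9

Total count: 9 + 6 + 8 + 9 + 9 = 41.
Total exposure: 5 months.
Conjugate update: add total count to the shape and total exposure to the rate, giving Gamma(73, 9).
Posterior mean = 73/9 = 73/9; prior mean = 32/4 = 8. Difference = 73/9 − 8 = 1/9.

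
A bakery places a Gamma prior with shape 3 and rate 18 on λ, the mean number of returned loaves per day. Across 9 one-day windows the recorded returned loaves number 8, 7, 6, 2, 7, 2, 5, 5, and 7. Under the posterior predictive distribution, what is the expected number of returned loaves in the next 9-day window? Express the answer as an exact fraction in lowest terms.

Total count: 8 + 7 + 6 + 2 + 7 + 2 + 5 + 5 + 7 = 49.
Total exposure: 9 days.
Gamma(α, β) with Poisson data over total exposure Σt gives posterior Gamma(α+Σx, β+Σt) = Gamma(52, 27).
Predictive mean over a 9-day window = T·E[λ|data] = 9·52/27 = 52/3.

52/3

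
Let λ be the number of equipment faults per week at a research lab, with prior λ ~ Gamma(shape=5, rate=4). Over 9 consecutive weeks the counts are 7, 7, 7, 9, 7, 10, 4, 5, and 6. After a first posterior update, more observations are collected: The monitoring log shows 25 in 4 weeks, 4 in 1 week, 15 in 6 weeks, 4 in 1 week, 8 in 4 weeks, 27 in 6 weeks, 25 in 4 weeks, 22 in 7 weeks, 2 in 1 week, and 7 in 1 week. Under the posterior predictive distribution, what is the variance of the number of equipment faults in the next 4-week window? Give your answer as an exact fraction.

Total count: 7 + 7 + 7 + 9 + 7 + 10 + 4 + 5 + 6 = 62.
Total exposure: 9 weeks.
After the first batch: Gamma(5 + 62, 4 + 9) = Gamma(67, 13).
Total count: 25 + 4 + 15 + 4 + 8 + 27 + 25 + 22 + 2 + 7 = 139.
Total exposure: 4 + 1 + 6 + 1 + 4 + 6 + 4 + 7 + 1 + 1 = 35 weeks.
After the second batch: Gamma(67 + 139, 13 + 35) = Gamma(206, 48).
The posterior predictive for a window of length T is Negative Binomial with variance T·α'·(β'+T)/β'² = 4·206·52/2304 = 1339/72.

1339/72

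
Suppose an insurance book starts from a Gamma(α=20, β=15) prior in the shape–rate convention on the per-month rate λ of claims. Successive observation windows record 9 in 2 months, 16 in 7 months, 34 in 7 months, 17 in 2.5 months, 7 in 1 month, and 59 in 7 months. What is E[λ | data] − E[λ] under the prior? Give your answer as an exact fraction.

Total count: 9 + 16 + 34 + 17 + 7 + 59 = 142.
Total exposure: 2 + 7 + 7 + 2.5 + 1 + 7 = 26.5 months.
Conjugate update: add total count to the shape and total exposure to the rate, giving Gamma(162, 83/2).
Posterior mean = 162/(83/2) = 324/83; prior mean = 20/15 = 4/3. Difference = 324/83 − 4/3 = 640/249.

640/249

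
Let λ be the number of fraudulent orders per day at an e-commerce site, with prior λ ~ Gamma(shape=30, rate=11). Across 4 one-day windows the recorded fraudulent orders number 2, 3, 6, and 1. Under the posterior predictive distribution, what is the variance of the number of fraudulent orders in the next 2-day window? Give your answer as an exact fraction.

Total count: 2 + 3 + 6 + 1 = 12.
Total exposure: 4 days.
Posterior: α' = 30 + 12 = 42, β' = 11 + 4 = 15.
The posterior predictive for a window of length T is Negative Binomial with variance T·α'·(β'+T)/β'² = 2·42·17/225 = 476/75.

476/75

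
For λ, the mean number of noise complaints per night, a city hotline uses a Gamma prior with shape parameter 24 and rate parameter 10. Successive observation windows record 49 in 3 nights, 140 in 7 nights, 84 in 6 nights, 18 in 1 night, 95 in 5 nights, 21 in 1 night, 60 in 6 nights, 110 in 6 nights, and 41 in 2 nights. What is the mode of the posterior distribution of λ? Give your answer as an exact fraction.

641/47

Total count: 49 + 140 + 84 + 18 + 95 + 21 + 60 + 110 + 41 = 618.
Total exposure: 3 + 7 + 6 + 1 + 5 + 1 + 6 + 6 + 2 = 37 nights.
Posterior: α' = 24 + 618 = 642, β' = 10 + 37 = 47.
Posterior mode = (α'−1)/β' = 641/47.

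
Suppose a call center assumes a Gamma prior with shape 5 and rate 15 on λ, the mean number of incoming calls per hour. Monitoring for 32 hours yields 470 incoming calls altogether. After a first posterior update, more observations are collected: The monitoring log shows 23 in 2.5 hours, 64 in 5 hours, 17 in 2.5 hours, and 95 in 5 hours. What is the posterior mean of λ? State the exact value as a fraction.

Total count 470 over total exposure 32 hours.
After the first batch: Gamma(5 + 470, 15 + 32) = Gamma(475, 47).
Total count: 23 + 64 + 17 + 95 = 199.
Total exposure: 2.5 + 5 + 2.5 + 5 = 15 hours.
After the second batch: Gamma(475 + 199, 47 + 15) = Gamma(674, 62).
Posterior mean = α'/β' = 674/62 = 337/31.

337/31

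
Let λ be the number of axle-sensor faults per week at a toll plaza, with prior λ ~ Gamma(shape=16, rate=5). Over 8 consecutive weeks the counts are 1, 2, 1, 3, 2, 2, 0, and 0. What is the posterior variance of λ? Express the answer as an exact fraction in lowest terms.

Total count: 1 + 2 + 1 + 3 + 2 + 2 + 0 + 0 = 11.
Total exposure: 8 weeks.
Conjugate update: add total count to the shape and total exposure to the rate, giving Gamma(27, 13).
Posterior variance = α'/β'² = 27/169.

27/169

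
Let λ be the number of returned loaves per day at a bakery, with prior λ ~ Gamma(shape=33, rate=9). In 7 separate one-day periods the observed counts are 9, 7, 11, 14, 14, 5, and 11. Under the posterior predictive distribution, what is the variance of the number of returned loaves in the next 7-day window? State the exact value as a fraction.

2093/32

Total count: 9 + 7 + 11 + 14 + 14 + 5 + 11 = 71.
Total exposure: 7 days.
By Gamma–Poisson conjugacy, the posterior is Gamma(α + Σx, β + Σt) = Gamma(33 + 71, 9 + 7) = Gamma(104, 16).
The posterior predictive for a window of length T is Negative Binomial with variance T·α'·(β'+T)/β'² = 7·104·23/256 = 2093/32.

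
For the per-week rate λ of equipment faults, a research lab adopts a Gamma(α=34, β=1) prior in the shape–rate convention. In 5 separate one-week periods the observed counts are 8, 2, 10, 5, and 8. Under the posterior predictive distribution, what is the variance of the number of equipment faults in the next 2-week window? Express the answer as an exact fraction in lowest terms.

Total count: 8 + 2 + 10 + 5 + 8 = 33.
Total exposure: 5 weeks.
Posterior: α' = 34 + 33 = 67, β' = 1 + 5 = 6.
The posterior predictive for a window of length T is Negative Binomial with variance T·α'·(β'+T)/β'² = 2·67·8/36 = 268/9.

268/9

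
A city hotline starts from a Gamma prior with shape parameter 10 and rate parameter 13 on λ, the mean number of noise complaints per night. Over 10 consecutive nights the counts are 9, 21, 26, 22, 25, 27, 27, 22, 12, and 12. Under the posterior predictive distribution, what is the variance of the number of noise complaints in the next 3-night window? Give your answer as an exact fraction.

16614/529

Total count: 9 + 21 + 26 + 22 + 25 + 27 + 27 + 22 + 12 + 12 = 203.
Total exposure: 10 nights.
Conjugate update: add total count to the shape and total exposure to the rate, giving Gamma(213, 23).
The posterior predictive for a window of length T is Negative Binomial with variance T·α'·(β'+T)/β'² = 3·213·26/529 = 16614/529.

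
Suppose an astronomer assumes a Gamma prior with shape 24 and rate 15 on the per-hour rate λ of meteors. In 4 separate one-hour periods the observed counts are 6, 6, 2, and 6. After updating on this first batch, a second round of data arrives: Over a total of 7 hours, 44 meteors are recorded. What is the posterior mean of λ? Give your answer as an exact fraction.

44/13

Total count: 6 + 6 + 2 + 6 = 20.
Total exposure: 4 hours.
After the first batch: Gamma(24 + 20, 15 + 4) = Gamma(44, 19).
Total count 44 over total exposure 7 hours.
After the second batch: Gamma(44 + 44, 19 + 7) = Gamma(88, 26).
Posterior mean = α'/β' = 88/26 = 44/13.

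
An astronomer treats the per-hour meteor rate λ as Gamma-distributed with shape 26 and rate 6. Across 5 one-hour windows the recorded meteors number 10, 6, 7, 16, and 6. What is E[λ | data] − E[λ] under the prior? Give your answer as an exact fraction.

Total count: 10 + 6 + 7 + 16 + 6 = 45.
Total exposure: 5 hours.
Posterior: α' = 26 + 45 = 71, β' = 6 + 5 = 11.
Posterior mean = 71/11 = 71/11; prior mean = 26/6 = 13/3. Difference = 71/11 − 13/3 = 70/33.

70/33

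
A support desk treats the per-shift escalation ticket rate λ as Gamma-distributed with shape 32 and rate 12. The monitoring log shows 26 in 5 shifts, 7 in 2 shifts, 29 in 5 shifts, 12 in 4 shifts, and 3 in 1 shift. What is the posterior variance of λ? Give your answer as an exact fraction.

109/841

Total count: 26 + 7 + 29 + 12 + 3 = 77.
Total exposure: 5 + 2 + 5 + 4 + 1 = 17 shifts.
By Gamma–Poisson conjugacy, the posterior is Gamma(α + Σx, β + Σt) = Gamma(32 + 77, 12 + 17) = Gamma(109, 29).
Posterior variance = α'/β'² = 109/841.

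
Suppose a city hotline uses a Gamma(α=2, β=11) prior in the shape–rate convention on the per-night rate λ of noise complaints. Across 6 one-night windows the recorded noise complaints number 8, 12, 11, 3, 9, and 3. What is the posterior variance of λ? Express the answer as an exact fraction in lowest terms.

48/289

Total count: 8 + 12 + 11 + 3 + 9 + 3 = 46.
Total exposure: 6 nights.
By Gamma–Poisson conjugacy, the posterior is Gamma(α + Σx, β + Σt) = Gamma(2 + 46, 11 + 6) = Gamma(48, 17).
Posterior variance = α'/β'² = 48/289.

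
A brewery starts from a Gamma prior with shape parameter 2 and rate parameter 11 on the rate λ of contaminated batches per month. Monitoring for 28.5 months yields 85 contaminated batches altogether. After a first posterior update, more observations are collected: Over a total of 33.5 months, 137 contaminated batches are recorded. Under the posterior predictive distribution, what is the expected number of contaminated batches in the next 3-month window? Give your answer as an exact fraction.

Total count 85 over total exposure 28.5 months.
After the first batch: Gamma(2 + 85, 11 + 28.5) = Gamma(87, 79/2).
Total count 137 over total exposure 33.5 months.
After the second batch: Gamma(87 + 137, 79/2 + 33.5) = Gamma(224, 73).
Predictive mean over a 3-month window = T·E[λ|data] = 3·224/73 = 672/73.

672/73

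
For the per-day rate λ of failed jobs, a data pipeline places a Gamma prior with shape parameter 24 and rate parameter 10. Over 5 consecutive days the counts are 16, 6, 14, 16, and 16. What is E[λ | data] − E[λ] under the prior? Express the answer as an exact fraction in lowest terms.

Total count: 16 + 6 + 14 + 16 + 16 = 68.
Total exposure: 5 days.
Gamma(α, β) with Poisson data over total exposure Σt gives posterior Gamma(α+Σx, β+Σt) = Gamma(92, 15).
Posterior mean = 92/15 = 92/15; prior mean = 24/10 = 12/5. Difference = 92/15 − 12/5 = 56/15.

56/15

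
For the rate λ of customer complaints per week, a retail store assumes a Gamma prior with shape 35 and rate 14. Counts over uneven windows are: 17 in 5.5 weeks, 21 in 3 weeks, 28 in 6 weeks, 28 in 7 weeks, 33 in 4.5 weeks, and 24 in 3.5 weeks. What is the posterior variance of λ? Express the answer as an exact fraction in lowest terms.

Total count: 17 + 21 + 28 + 28 + 33 + 24 = 151.
Total exposure: 5.5 + 3 + 6 + 7 + 4.5 + 3.5 = 29.5 weeks.
Gamma(α, β) with Poisson data over total exposure Σt gives posterior Gamma(α+Σx, β+Σt) = Gamma(186, 87/2).
Posterior variance = α'/β'² = 186/(7569/4) = 248/2523.

248/2523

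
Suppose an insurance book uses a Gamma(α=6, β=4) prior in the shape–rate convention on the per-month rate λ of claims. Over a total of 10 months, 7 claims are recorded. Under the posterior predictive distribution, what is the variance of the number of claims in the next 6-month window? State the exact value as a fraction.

390/49

Total count 7 over total exposure 10 months.
Conjugate update: add total count to the shape and total exposure to the rate, giving Gamma(13, 14).
The posterior predictive for a window of length T is Negative Binomial with variance T·α'·(β'+T)/β'² = 6·13·20/196 = 390/49.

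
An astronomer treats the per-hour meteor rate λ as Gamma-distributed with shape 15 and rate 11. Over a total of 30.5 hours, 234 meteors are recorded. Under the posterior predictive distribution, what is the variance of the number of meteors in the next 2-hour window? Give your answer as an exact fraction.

1044/83

Total count 234 over total exposure 30.5 hours.
The Gamma prior is conjugate for the Poisson rate, so λ | data ~ Gamma(15+234, 11+30.5) = Gamma(249, 83/2).
The posterior predictive for a window of length T is Negative Binomial with variance T·α'·(β'+T)/β'² = 2·249·(87/2)/(6889/4) = 1044/83.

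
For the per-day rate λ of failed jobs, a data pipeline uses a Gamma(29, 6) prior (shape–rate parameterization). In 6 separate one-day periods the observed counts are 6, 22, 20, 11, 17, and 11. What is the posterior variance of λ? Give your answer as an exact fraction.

29/36

Total count: 6 + 22 + 20 + 11 + 17 + 11 = 87.
Total exposure: 6 days.
Posterior: α' = 29 + 87 = 116, β' = 6 + 6 = 12.
Posterior variance = α'/β'² = 116/144 = 29/36.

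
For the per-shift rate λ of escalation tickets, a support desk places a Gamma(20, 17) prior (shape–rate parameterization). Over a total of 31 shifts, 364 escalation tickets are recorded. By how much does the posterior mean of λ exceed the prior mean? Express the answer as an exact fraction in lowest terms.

116/17

Total count 364 over total exposure 31 shifts.
Posterior: α' = 20 + 364 = 384, β' = 17 + 31 = 48.
Posterior mean = 384/48 = 8; prior mean = 20/17 = 20/17. Difference = 8 − 20/17 = 116/17.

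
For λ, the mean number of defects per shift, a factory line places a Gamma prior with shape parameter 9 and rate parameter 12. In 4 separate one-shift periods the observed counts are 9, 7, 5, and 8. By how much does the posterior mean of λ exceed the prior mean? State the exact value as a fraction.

Total count: 9 + 7 + 5 + 8 = 29.
Total exposure: 4 shifts.
Gamma(α, β) with Poisson data over total exposure Σt gives posterior Gamma(α+Σx, β+Σt) = Gamma(38, 16).
Posterior mean = 38/16 = 19/8; prior mean = 9/12 = 3/4. Difference = 19/8 − 3/4 = 13/8.

13/8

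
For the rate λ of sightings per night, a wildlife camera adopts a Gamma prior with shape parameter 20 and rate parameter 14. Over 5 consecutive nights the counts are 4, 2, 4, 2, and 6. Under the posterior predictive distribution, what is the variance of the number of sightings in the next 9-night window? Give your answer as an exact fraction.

504/19

Total count: 4 + 2 + 4 + 2 + 6 = 18.
Total exposure: 5 nights.
Conjugate update: add total count to the shape and total exposure to the rate, giving Gamma(38, 19).
The posterior predictive for a window of length T is Negative Binomial with variance T·α'·(β'+T)/β'² = 9·38·28/361 = 504/19.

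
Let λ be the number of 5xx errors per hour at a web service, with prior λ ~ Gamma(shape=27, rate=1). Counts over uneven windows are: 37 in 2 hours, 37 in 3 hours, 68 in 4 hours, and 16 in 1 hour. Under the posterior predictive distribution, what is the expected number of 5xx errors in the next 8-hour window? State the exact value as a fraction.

1480/11

Total count: 37 + 37 + 68 + 16 = 158.
Total exposure: 2 + 3 + 4 + 1 = 10 hours.
Posterior: α' = 27 + 158 = 185, β' = 1 + 10 = 11.
Predictive mean over an 8-hour window = T·E[λ|data] = 8·185/11 = 1480/11.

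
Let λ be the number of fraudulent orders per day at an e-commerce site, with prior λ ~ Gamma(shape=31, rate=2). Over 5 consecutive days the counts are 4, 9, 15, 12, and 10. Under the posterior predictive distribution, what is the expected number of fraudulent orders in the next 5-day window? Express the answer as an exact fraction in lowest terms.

405/7

Total count: 4 + 9 + 15 + 12 + 10 = 50.
Total exposure: 5 days.
Conjugate update: add total count to the shape and total exposure to the rate, giving Gamma(81, 7).
Predictive mean over a 5-day window = T·E[λ|data] = 5·81/7 = 405/7.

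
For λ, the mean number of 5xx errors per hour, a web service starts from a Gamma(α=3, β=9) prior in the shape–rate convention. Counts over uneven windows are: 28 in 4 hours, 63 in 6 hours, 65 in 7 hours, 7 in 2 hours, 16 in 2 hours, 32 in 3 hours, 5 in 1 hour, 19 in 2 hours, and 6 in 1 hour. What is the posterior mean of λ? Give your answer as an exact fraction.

Total count: 28 + 63 + 65 + 7 + 16 + 32 + 5 + 19 + 6 = 241.
Total exposure: 4 + 6 + 7 + 2 + 2 + 3 + 1 + 2 + 1 = 28 hours.
By Gamma–Poisson conjugacy, the posterior is Gamma(α + Σx, β + Σt) = Gamma(3 + 241, 9 + 28) = Gamma(244, 37).
Posterior mean = α'/β' = 244/37.

244/37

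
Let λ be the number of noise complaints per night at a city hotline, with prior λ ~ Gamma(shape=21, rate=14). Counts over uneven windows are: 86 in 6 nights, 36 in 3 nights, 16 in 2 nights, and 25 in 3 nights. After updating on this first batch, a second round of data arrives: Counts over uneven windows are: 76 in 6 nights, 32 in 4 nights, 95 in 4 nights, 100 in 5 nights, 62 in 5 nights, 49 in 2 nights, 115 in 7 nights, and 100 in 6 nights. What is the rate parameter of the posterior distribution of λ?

Total count: 86 + 36 + 16 + 25 = 163.
Total exposure: 6 + 3 + 2 + 3 = 14 nights.
After the first batch: Gamma(21 + 163, 14 + 14) = Gamma(184, 28).
Total count: 76 + 32 + 95 + 100 + 62 + 49 + 115 + 100 = 629.
Total exposure: 6 + 4 + 4 + 5 + 5 + 2 + 7 + 6 = 39 nights.
After the second batch: Gamma(184 + 629, 28 + 39) = Gamma(813, 67).

67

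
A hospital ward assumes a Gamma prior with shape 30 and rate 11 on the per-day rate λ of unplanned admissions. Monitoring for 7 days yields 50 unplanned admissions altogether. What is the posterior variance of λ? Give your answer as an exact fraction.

Total count 50 over total exposure 7 days.
Gamma(α, β) with Poisson data over total exposure Σt gives posterior Gamma(α+Σx, β+Σt) = Gamma(80, 18).
Posterior variance = α'/β'² = 80/324 = 20/81.

20/81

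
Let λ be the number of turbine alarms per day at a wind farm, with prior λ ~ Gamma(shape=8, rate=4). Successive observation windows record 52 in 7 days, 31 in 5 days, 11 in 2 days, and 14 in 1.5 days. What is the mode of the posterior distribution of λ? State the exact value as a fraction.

Total count: 52 + 31 + 11 + 14 = 108.
Total exposure: 7 + 5 + 2 + 1.5 = 15.5 days.
Gamma(α, β) with Poisson data over total exposure Σt gives posterior Gamma(α+Σx, β+Σt) = Gamma(116, 39/2).
Posterior mode = (α'−1)/β' = 115/(39/2) = 230/39.

230/39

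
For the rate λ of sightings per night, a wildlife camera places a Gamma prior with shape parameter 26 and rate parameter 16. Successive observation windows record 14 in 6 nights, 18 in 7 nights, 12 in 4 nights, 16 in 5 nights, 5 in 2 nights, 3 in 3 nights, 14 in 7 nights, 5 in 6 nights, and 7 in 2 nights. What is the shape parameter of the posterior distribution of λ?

Total count: 14 + 18 + 12 + 16 + 5 + 3 + 14 + 5 + 7 = 94.
Total exposure: 6 + 7 + 4 + 5 + 2 + 3 + 7 + 6 + 2 = 42 nights.
By Gamma–Poisson conjugacy, the posterior is Gamma(α + Σx, β + Σt) = Gamma(26 + 94, 16 + 42) = Gamma(120, 58).

120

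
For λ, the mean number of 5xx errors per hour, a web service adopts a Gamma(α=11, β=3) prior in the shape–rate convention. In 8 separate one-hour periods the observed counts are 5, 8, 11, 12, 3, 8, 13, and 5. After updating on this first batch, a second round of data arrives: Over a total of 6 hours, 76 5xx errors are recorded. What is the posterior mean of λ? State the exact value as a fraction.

Total count: 5 + 8 + 11 + 12 + 3 + 8 + 13 + 5 = 65.
Total exposure: 8 hours.
After the first batch: Gamma(11 + 65, 3 + 8) = Gamma(76, 11).
Total count 76 over total exposure 6 hours.
After the second batch: Gamma(76 + 76, 11 + 6) = Gamma(152, 17).
Posterior mean = α'/β' = 152/17.

152/17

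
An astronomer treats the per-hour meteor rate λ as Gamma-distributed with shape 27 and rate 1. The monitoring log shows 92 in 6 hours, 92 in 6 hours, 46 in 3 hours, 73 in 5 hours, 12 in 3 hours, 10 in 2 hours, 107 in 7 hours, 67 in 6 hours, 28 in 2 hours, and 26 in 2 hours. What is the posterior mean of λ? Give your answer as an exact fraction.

580/43

Total count: 92 + 92 + 46 + 73 + 12 + 10 + 107 + 67 + 28 + 26 = 553.
Total exposure: 6 + 6 + 3 + 5 + 3 + 2 + 7 + 6 + 2 + 2 = 42 hours.
Conjugate update: add total count to the shape and total exposure to the rate, giving Gamma(580, 43).
Posterior mean = α'/β' = 580/43.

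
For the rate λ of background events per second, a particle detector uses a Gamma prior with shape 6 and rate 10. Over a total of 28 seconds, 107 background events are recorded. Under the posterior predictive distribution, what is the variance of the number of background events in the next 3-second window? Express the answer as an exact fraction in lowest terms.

13899/1444

Total count 107 over total exposure 28 seconds.
The Gamma prior is conjugate for the Poisson rate, so λ | data ~ Gamma(6+107, 10+28) = Gamma(113, 38).
The posterior predictive for a window of length T is Negative Binomial with variance T·α'·(β'+T)/β'² = 3·113·41/1444 = 13899/1444.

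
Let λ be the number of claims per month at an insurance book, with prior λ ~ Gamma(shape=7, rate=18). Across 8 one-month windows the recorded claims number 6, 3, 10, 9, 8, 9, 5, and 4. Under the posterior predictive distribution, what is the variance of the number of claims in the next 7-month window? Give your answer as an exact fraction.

14091/676

Total count: 6 + 3 + 10 + 9 + 8 + 9 + 5 + 4 = 54.
Total exposure: 8 months.
The Gamma prior is conjugate for the Poisson rate, so λ | data ~ Gamma(7+54, 18+8) = Gamma(61, 26).
The posterior predictive for a window of length T is Negative Binomial with variance T·α'·(β'+T)/β'² = 7·61·33/676 = 14091/676.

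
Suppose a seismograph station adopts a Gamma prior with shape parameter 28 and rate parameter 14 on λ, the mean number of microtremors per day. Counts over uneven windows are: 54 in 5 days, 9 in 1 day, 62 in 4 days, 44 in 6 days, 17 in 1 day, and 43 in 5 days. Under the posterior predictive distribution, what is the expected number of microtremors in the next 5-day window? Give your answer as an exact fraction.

Total count: 54 + 9 + 62 + 44 + 17 + 43 = 229.
Total exposure: 5 + 1 + 4 + 6 + 1 + 5 = 22 days.
By Gamma–Poisson conjugacy, the posterior is Gamma(α + Σx, β + Σt) = Gamma(28 + 229, 14 + 22) = Gamma(257, 36).
Predictive mean over a 5-day window = T·E[λ|data] = 5·257/36 = 1285/36.

1285/36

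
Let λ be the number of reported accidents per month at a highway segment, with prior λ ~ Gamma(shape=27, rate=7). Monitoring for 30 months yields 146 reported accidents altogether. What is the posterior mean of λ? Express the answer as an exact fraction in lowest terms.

173/37

Total count 146 over total exposure 30 months.
Gamma(α, β) with Poisson data over total exposure Σt gives posterior Gamma(α+Σx, β+Σt) = Gamma(173, 37).
Posterior mean = α'/β' = 173/37.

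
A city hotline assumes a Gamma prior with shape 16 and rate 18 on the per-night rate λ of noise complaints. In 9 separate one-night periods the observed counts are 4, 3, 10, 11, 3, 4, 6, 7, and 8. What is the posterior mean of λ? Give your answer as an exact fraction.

8/3

Total count: 4 + 3 + 10 + 11 + 3 + 4 + 6 + 7 + 8 = 56.
Total exposure: 9 nights.
Conjugate update: add total count to the shape and total exposure to the rate, giving Gamma(72, 27).
Posterior mean = α'/β' = 72/27 = 8/3.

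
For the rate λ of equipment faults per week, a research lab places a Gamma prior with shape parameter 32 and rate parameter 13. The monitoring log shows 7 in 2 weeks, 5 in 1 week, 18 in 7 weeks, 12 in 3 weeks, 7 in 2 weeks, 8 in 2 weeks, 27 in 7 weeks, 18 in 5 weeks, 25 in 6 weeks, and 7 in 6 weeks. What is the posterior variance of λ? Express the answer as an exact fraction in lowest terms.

83/1458

Total count: 7 + 5 + 18 + 12 + 7 + 8 + 27 + 18 + 25 + 7 = 134.
Total exposure: 2 + 1 + 7 + 3 + 2 + 2 + 7 + 5 + 6 + 6 = 41 weeks.
Posterior: α' = 32 + 134 = 166, β' = 13 + 41 = 54.
Posterior variance = α'/β'² = 166/2916 = 83/1458.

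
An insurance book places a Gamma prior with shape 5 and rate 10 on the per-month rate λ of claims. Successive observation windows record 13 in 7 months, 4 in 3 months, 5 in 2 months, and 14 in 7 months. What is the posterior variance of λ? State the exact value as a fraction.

41/841

Total count: 13 + 4 + 5 + 14 = 36.
Total exposure: 7 + 3 + 2 + 7 = 19 months.
The Gamma prior is conjugate for the Poisson rate, so λ | data ~ Gamma(5+36, 10+19) = Gamma(41, 29).
Posterior variance = α'/β'² = 41/841.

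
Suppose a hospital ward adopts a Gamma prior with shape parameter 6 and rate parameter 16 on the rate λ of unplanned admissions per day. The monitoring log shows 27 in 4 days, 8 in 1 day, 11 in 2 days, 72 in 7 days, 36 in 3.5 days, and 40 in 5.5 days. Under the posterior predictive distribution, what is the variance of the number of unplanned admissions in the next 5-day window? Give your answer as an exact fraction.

Total count: 27 + 8 + 11 + 72 + 36 + 40 = 194.
Total exposure: 4 + 1 + 2 + 7 + 3.5 + 5.5 = 23 days.
Posterior: α' = 6 + 194 = 200, β' = 16 + 23 = 39.
The posterior predictive for a window of length T is Negative Binomial with variance T·α'·(β'+T)/β'² = 5·200·44/1521 = 44000/1521.

44000/1521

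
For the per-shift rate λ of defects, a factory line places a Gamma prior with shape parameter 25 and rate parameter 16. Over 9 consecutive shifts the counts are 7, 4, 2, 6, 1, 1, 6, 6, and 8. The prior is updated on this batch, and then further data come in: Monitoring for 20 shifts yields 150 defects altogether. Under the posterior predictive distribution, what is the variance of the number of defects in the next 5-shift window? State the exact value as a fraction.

Total count: 7 + 4 + 2 + 6 + 1 + 1 + 6 + 6 + 8 = 41.
Total exposure: 9 shifts.
After the first batch: Gamma(25 + 41, 16 + 9) = Gamma(66, 25).
Total count 150 over total exposure 20 shifts.
After the second batch: Gamma(66 + 150, 25 + 20) = Gamma(216, 45).
The posterior predictive for a window of length T is Negative Binomial with variance T·α'·(β'+T)/β'² = 5·216·50/2025 = 80/3.

80/3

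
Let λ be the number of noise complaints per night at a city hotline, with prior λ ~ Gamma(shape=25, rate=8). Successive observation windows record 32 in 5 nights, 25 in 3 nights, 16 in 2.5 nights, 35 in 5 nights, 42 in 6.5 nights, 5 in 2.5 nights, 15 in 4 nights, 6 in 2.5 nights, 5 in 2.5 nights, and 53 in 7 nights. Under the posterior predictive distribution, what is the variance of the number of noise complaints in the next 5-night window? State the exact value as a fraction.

Total count: 32 + 25 + 16 + 35 + 42 + 5 + 15 + 6 + 5 + 53 = 234.
Total exposure: 5 + 3 + 2.5 + 5 + 6.5 + 2.5 + 4 + 2.5 + 2.5 + 7 = 40.5 nights.
The Gamma prior is conjugate for the Poisson rate, so λ | data ~ Gamma(25+234, 8+40.5) = Gamma(259, 97/2).
The posterior predictive for a window of length T is Negative Binomial with variance T·α'·(β'+T)/β'² = 5·259·(107/2)/(9409/4) = 277130/9409.

277130/9409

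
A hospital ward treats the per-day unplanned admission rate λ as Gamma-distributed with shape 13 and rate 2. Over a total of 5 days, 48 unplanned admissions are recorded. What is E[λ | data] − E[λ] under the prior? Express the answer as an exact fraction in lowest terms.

31/14

Total count 48 over total exposure 5 days.
Gamma(α, β) with Poisson data over total exposure Σt gives posterior Gamma(α+Σx, β+Σt) = Gamma(61, 7).
Posterior mean = 61/7 = 61/7; prior mean = 13/2 = 13/2. Difference = 61/7 − 13/2 = 31/14.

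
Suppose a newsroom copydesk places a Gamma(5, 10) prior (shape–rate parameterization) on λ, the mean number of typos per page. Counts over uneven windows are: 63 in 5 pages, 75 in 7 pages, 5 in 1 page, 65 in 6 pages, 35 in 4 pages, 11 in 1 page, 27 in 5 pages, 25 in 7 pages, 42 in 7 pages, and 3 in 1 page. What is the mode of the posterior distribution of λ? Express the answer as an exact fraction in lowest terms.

Total count: 63 + 75 + 5 + 65 + 35 + 11 + 27 + 25 + 42 + 3 = 351.
Total exposure: 5 + 7 + 1 + 6 + 4 + 1 + 5 + 7 + 7 + 1 = 44 pages.
Gamma(α, β) with Poisson data over total exposure Σt gives posterior Gamma(α+Σx, β+Σt) = Gamma(356, 54).
Posterior mode = (α'−1)/β' = 355/54.

355/54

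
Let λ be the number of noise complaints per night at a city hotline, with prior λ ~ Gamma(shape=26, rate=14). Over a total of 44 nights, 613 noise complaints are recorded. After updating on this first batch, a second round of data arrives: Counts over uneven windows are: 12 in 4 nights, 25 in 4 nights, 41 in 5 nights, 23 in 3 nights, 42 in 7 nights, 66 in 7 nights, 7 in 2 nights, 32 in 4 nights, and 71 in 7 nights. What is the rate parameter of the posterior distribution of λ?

Total count 613 over total exposure 44 nights.
After the first batch: Gamma(26 + 613, 14 + 44) = Gamma(639, 58).
Total count: 12 + 25 + 41 + 23 + 42 + 66 + 7 + 32 + 71 = 319.
Total exposure: 4 + 4 + 5 + 3 + 7 + 7 + 2 + 4 + 7 = 43 nights.
After the second batch: Gamma(639 + 319, 58 + 43) = Gamma(958, 101).

101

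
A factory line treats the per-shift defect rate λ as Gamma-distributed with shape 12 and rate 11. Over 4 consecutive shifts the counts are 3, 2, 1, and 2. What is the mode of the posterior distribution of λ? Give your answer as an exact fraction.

19/15

Total count: 3 + 2 + 1 + 2 = 8.
Total exposure: 4 shifts.
Gamma(α, β) with Poisson data over total exposure Σt gives posterior Gamma(α+Σx, β+Σt) = Gamma(20, 15).
Posterior mode = (α'−1)/β' = 19/15.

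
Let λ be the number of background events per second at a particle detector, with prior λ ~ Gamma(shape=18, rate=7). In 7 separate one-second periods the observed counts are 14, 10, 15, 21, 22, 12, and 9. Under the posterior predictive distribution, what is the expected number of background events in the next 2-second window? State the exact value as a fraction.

121/7

Total count: 14 + 10 + 15 + 21 + 22 + 12 + 9 = 103.
Total exposure: 7 seconds.
Conjugate update: add total count to the shape and total exposure to the rate, giving Gamma(121, 14).
Predictive mean over a 2-second window = T·E[λ|data] = 2·121/14 = 121/7.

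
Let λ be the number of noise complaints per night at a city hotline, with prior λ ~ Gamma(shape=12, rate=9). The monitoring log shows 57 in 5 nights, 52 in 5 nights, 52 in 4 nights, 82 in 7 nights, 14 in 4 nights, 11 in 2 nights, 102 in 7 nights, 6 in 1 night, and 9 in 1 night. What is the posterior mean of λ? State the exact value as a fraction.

Total count: 57 + 52 + 52 + 82 + 14 + 11 + 102 + 6 + 9 = 385.
Total exposure: 5 + 5 + 4 + 7 + 4 + 2 + 7 + 1 + 1 = 36 nights.
By Gamma–Poisson conjugacy, the posterior is Gamma(α + Σx, β + Σt) = Gamma(12 + 385, 9 + 36) = Gamma(397, 45).
Posterior mean = α'/β' = 397/45.

397/45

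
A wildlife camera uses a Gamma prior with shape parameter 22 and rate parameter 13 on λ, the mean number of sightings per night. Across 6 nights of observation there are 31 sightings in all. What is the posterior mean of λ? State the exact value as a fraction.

Total count 31 over total exposure 6 nights.
The Gamma prior is conjugate for the Poisson rate, so λ | data ~ Gamma(22+31, 13+6) = Gamma(53, 19).
Posterior mean = α'/β' = 53/19.

53/19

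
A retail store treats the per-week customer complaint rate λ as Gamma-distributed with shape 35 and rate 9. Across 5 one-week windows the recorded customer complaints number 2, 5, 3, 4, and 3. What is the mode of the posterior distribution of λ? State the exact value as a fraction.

Total count: 2 + 5 + 3 + 4 + 3 = 17.
Total exposure: 5 weeks.
Posterior: α' = 35 + 17 = 52, β' = 9 + 5 = 14.
Posterior mode = (α'−1)/β' = 51/14.

51/14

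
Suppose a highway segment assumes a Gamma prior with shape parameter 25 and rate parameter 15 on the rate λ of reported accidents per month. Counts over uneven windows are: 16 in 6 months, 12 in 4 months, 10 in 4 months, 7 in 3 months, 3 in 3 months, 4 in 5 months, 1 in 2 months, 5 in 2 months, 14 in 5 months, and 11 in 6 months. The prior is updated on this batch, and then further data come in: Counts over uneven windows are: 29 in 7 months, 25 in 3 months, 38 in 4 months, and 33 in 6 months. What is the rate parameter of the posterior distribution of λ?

75

Total count: 16 + 12 + 10 + 7 + 3 + 4 + 1 + 5 + 14 + 11 = 83.
Total exposure: 6 + 4 + 4 + 3 + 3 + 5 + 2 + 2 + 5 + 6 = 40 months.
After the first batch: Gamma(25 + 83, 15 + 40) = Gamma(108, 55).
Total count: 29 + 25 + 38 + 33 = 125.
Total exposure: 7 + 3 + 4 + 6 = 20 months.
After the second batch: Gamma(108 + 125, 55 + 20) = Gamma(233, 75).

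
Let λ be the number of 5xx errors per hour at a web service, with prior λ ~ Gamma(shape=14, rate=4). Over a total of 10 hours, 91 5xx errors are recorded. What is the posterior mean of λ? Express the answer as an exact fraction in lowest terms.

Total count 91 over total exposure 10 hours.
By Gamma–Poisson conjugacy, the posterior is Gamma(α + Σx, β + Σt) = Gamma(14 + 91, 4 + 10) = Gamma(105, 14).
Posterior mean = α'/β' = 105/14 = 15/2.

15/2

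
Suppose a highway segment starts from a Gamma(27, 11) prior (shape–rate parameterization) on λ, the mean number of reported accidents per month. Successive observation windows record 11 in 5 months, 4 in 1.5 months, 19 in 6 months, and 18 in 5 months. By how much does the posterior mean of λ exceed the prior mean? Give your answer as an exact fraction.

199/627

Total count: 11 + 4 + 19 + 18 = 52.
Total exposure: 5 + 1.5 + 6 + 5 = 17.5 months.
Gamma(α, β) with Poisson data over total exposure Σt gives posterior Gamma(α+Σx, β+Σt) = Gamma(79, 57/2).
Posterior mean = 79/(57/2) = 158/57; prior mean = 27/11 = 27/11. Difference = 158/57 − 27/11 = 199/627.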